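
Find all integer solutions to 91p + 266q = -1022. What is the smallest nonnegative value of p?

gcd(266, 91) = 7.
7 divides -1022, so solutions exist.
By Bézout, 91·(3) + 266·(-1) = 7.
Scale by -1022/7 = -146: (p₀, q₀) = (-438, 146).
General solution: p = -438 + 38t, q = 146 - 13t for integer t.
p ≥ 0: smallest is -438 mod 38 = 18 (at t = 12), with q = -10.

18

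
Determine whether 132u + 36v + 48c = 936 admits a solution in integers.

yes

gcd(132, 36):
  132 = 3·36 + 24
  36 = 1·24 + 12
  24 = 2·12
so gcd(132, 36) = 12.
gcd(12, 48) = 12.
12 divides 936, so integer solutions exist.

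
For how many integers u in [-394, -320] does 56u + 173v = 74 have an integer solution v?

gcd(173, 56) = 1.
By Bézout, 56×(34) + 173×(-11) = 1.
Particular solution: (94, -30).
General solution: u = 94 + 173t, v = -30 - 56t for integer t.
-394 ≤ 94 + 173t ≤ -320 gives t ∈ [-2, -3], which is 0 values.

0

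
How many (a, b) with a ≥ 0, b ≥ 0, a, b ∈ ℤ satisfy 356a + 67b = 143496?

6

gcd(356, 67):
  356 = 5*67 + 21
  67 = 3*21 + 4
  21 = 5*4 + 1
  4 = 4*1
so gcd(356, 67) = 1.
Back-substitute for Bézout coefficients:
  1 = 21 - 5*4
  ... = 356*(16) + 67*(-85)
Scale by 143496: one solution is (2295936, -12197160). Reduce a mod 67: (47, 1892).
General: a = 47 + 67t, b = 1892 - 356t.
a ≥ 0 ⇒ t ≥ 0; b ≥ 0 ⇒ t ≤ 5. So t ∈ [0, 5]: 6 solutions.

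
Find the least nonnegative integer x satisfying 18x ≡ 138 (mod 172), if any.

gcd(172, 18) = 2  (172 = 9·18 + 10, 18 = 1·10 + 8, 10 = 1·8 + 2, 8 = 4·2).
2 divides 138, so solutions exist.
Back-substituting, 18·(-19) + 172·(2) = 2.
So 18·(-19) ≡ 2 (mod 172); multiply by 69: x ≡ -1311 (mod 86).
Smallest nonnegative: x = -1311 mod 86 = 65.

65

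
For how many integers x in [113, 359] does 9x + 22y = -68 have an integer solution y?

11

gcd(22, 9):
  22 = 2×9 + 4
  9 = 2×4 + 1
  4 = 4×1
so gcd(22, 9) = 1.
Back-substitute for Bézout coefficients:
  1 = 9 - 2×4
  ... = 9×(5) + 22×(-2)
Scale by -68: particular solution (-340, 136); reduce x mod 22: (12, -8).
General solution: x = 12 + 22t, y = -8 - 9t for integer t.
113 ≤ 12 + 22t ≤ 359 gives t ∈ [5, 15], which is 11 values.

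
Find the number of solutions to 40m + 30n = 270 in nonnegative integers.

gcd(40, 30):
  40 = 1*30 + 10
  30 = 3*10
so gcd(40, 30) = 10.
Back-substitute for Bézout coefficients:
  10 = 40 - 1*30
  ... = 40*(1) + 30*(-1)
Scale by 27: one solution is (27, -27). Reduce m mod 3: (0, 9).
General: m = 0 + 3t, n = 9 - 4t.
m ≥ 0 ⇒ t ≥ 0; n ≥ 0 ⇒ t ≤ 2. So t ∈ [0, 2]: 3 solutions.

3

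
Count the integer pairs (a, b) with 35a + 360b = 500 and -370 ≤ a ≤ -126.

4

gcd(360, 35) = 5  (360 = 10·35 + 10, 35 = 3·10 + 5, 10 = 2·5).
Back-substituting, 35·(31) + 360·(-3) = 5.
Scale by 100: particular solution (3100, -300); reduce a mod 72: (4, 1).
General solution: a = 4 + 72t, b = 1 - 7t for integer t.
-370 ≤ 4 + 72t ≤ -126 gives t ∈ [-5, -2], which is 4 values.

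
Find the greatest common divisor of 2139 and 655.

gcd(2139, 655):
  2139 = 3*655 + 174
  655 = 3*174 + 133
  174 = 1*133 + 41
  133 = 3*41 + 10
  41 = 4*10 + 1
  10 = 10*1
so gcd(2139, 655) = 1.

1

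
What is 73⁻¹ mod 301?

gcd(301, 73) = 1.
By Bézout, 73×(33) + 301×(-8) = 1.
So 73×33 ≡ 1 (mod 301), and 33 mod 301 = 33.

33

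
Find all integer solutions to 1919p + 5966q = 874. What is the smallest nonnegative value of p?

16

gcd(5966, 1919) = 19  (5966 = 3×1919 + 209, 1919 = 9×209 + 38, 209 = 5×38 + 19, 38 = 2×19).
19 divides 874, so solutions exist.
Back-substituting, 1919×(-143) + 5966×(46) = 19.
Scale by 874/19 = 46: (p₀, q₀) = (-6578, 2116).
General solution: p = -6578 + 314t, q = 2116 - 101t for integer t.
p ≥ 0: smallest is -6578 mod 314 = 16 (at t = 21), with q = -5.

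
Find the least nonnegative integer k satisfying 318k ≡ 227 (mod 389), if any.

205

gcd(389, 318):
  389 = 1×318 + 71
  318 = 4×71 + 34
  71 = 2×34 + 3
  34 = 11×3 + 1
  3 = 3×1
so gcd(389, 318) = 1.
1 divides 227, so solutions exist.
Back-substitute for Bézout coefficients:
  1 = 34 - 11×3
  ... = 318×(126) + 389×(-103)
So 318×(126) ≡ 1 (mod 389); multiply by 227: k ≡ 28602 (mod 389).
Smallest nonnegative: k = 28602 mod 389 = 205.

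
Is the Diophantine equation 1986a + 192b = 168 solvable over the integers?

gcd(1986, 192):
  1986 = 10*192 + 66
  192 = 2*66 + 60
  66 = 1*60 + 6
  60 = 10*6
so gcd(1986, 192) = 6.
6 divides 168, so integer solutions exist.

yes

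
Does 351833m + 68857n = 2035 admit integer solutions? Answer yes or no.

gcd(351833, 68857) = 37  (351833 = 5·68857 + 7548, 68857 = 9·7548 + 925, 7548 = 8·925 + 148, 925 = 6·148 + 37, 148 = 4·37).
37 divides 2035, so integer solutions exist.

yes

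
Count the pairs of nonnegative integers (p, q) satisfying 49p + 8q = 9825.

25

gcd(49, 8) = 1.
By Bézout, 49·(1) + 8·(-6) = 1.
One solution: (1, 1222).
General: p = 1 + 8t, q = 1222 - 49t.
p ≥ 0 ⇒ t ≥ 0; q ≥ 0 ⇒ t ≤ 24. So t ∈ [0, 24]: 25 solutions.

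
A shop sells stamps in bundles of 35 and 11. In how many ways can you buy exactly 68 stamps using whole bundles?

Need nonnegative integers with 35j + 11k = 68.
gcd(35, 11) = 1, and 35·(-5) + 11·(16) = 1.
So (j₀, k₀) = (-340, 1088); general j = -340 + 11t, k = 1088 - 35t.
j ≥ 0 ⇒ t ≥ 31; k ≥ 0 ⇒ t ≤ 31. That's 1 value of t.

1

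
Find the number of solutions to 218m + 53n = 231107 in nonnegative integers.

gcd(218, 53):
  218 = 4×53 + 6
  53 = 8×6 + 5
  6 = 1×5 + 1
  5 = 5×1
so gcd(218, 53) = 1.
Back-substitute for Bézout coefficients:
  1 = 6 - 1×5
  ... = 218×(9) + 53×(-37)
Scale by 231107: one solution is (2079963, -8550959). Reduce m mod 53: (31, 4233).
General: m = 31 + 53t, n = 4233 - 218t.
m ≥ 0 ⇒ t ≥ 0; n ≥ 0 ⇒ t ≤ 19. So t ∈ [0, 19]: 20 solutions.

20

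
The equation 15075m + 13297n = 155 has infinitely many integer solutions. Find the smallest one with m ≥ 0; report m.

gcd(15075, 13297):
  15075 = 1×13297 + 1778
  13297 = 7×1778 + 851
  1778 = 2×851 + 76
  851 = 11×76 + 15
  76 = 5×15 + 1
  15 = 15×1
so gcd(15075, 13297) = 1.
1 divides 155, so solutions exist.
Back-substitute for Bézout coefficients:
  1 = 76 - 5×15
  ... = 15075×(875) + 13297×(-992)
Scale by 155/1 = 155: (m₀, n₀) = (135625, -153760).
General solution: m = 135625 + 13297t, n = -153760 - 15075t for integer t.
m ≥ 0: smallest is 135625 mod 13297 = 2655 (at t = -10), with n = -3010.

2655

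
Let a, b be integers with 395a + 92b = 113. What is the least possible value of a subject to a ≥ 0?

gcd(395, 92):
  395 = 4×92 + 27
  92 = 3×27 + 11
  27 = 2×11 + 5
  11 = 2×5 + 1
  5 = 5×1
so gcd(395, 92) = 1.
1 divides 113, so solutions exist.
Back-substitute for Bézout coefficients:
  1 = 11 - 2×5
  ... = 395×(-17) + 92×(73)
Scale by 113/1 = 113: (a₀, b₀) = (-1921, 8249).
General solution: a = -1921 + 92t, b = 8249 - 395t for integer t.
a ≥ 0: smallest is -1921 mod 92 = 11 (at t = 21), with b = -46.

11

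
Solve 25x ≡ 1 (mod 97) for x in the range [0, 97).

gcd(97, 25) = 1  (97 = 3·25 + 22, 25 = 1·22 + 3, 22 = 7·3 + 1, 3 = 3·1).
Back-substituting, 25·(-31) + 97·(8) = 1.
So 25·-31 ≡ 1 (mod 97), and -31 mod 97 = 66.

66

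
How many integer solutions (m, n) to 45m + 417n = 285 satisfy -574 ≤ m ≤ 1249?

13

gcd(417, 45) = 3  (417 = 9·45 + 12, 45 = 3·12 + 9, 12 = 1·9 + 3, 9 = 3·3).
Back-substituting, 45·(-37) + 417·(4) = 3.
Scale by 95: particular solution (-3515, 380); reduce m mod 139: (99, -10).
General solution: m = 99 + 139t, n = -10 - 15t for integer t.
-574 ≤ 99 + 139t ≤ 1249 gives t ∈ [-4, 8], which is 13 values.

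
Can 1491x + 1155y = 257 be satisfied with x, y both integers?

no

gcd(1491, 1155):
  1491 = 1×1155 + 336
  1155 = 3×336 + 147
  336 = 2×147 + 42
  147 = 3×42 + 21
  42 = 2×21
so gcd(1491, 1155) = 21.
21 does not divide 257 (remainder 5), so no integer solutions.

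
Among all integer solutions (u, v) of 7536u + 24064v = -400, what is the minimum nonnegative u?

1009

gcd(24064, 7536) = 16  (24064 = 3*7536 + 1456, 7536 = 5*1456 + 256, 1456 = 5*256 + 176, 256 = 1*176 + 80, 176 = 2*80 + 16, 80 = 5*16).
16 divides -400, so solutions exist.
Back-substituting, 7536*(-281) + 24064*(88) = 16.
Scale by -400/16 = -25: (u₀, v₀) = (7025, -2200).
General solution: u = 7025 + 1504t, v = -2200 - 471t for integer t.
u ≥ 0: smallest is 7025 mod 1504 = 1009 (at t = -4), with v = -316.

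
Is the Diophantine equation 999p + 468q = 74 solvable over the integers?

gcd(999, 468) = 9.
9 does not divide 74 (remainder 2), so no integer solutions.

no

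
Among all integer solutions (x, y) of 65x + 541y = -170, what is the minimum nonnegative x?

gcd(541, 65):
  541 = 8×65 + 21
  65 = 3×21 + 2
  21 = 10×2 + 1
  2 = 2×1
so gcd(541, 65) = 1.
1 divides -170, so solutions exist.
Back-substitute for Bézout coefficients:
  1 = 21 - 10×2
  ... = 65×(-258) + 541×(31)
Scale by -170/1 = -170: (x₀, y₀) = (43860, -5270).
General solution: x = 43860 + 541t, y = -5270 - 65t for integer t.
x ≥ 0: smallest is 43860 mod 541 = 39 (at t = -81), with y = -5.

39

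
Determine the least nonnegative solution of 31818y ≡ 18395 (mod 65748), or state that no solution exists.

no solution

gcd(65748, 31818) = 6.
6 does not divide 18395, so the congruence has no solution.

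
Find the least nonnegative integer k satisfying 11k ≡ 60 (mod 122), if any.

72

gcd(122, 11) = 1.
1 divides 60, so solutions exist.
By Bézout, 11·(-11) + 122·(1) = 1.
So 11·(-11) ≡ 1 (mod 122); multiply by 60: k ≡ -660 (mod 122).
Smallest nonnegative: k = -660 mod 122 = 72.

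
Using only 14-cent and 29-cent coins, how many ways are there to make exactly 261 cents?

Need nonnegative integers with 14j + 29k = 261.
gcd(14, 29) = 1, and 14·(-2) + 29·(1) = 1.
So (j₀, k₀) = (-522, 261); general j = -522 + 29t, k = 261 - 14t.
j ≥ 0 ⇒ t ≥ 18; k ≥ 0 ⇒ t ≤ 18. That's 1 value of t.

1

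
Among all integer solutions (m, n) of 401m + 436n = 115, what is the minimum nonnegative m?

59

gcd(436, 401) = 1.
1 divides 115, so solutions exist.
By Bézout, 401·(137) + 436·(-126) = 1.
Scale by 115/1 = 115: (m₀, n₀) = (15755, -14490).
General solution: m = 15755 + 436t, n = -14490 - 401t for integer t.
m ≥ 0: smallest is 15755 mod 436 = 59 (at t = -36), with n = -54.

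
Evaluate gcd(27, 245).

1

gcd(245, 27):
  245 = 9×27 + 2
  27 = 13×2 + 1
  2 = 2×1
so gcd(245, 27) = 1.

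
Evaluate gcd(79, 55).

gcd(79, 55):
  79 = 1*55 + 24
  55 = 2*24 + 7
  24 = 3*7 + 3
  7 = 2*3 + 1
  3 = 3*1
so gcd(79, 55) = 1.

1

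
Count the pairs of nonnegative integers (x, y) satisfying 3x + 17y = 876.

18

gcd(17, 3) = 1.
By Bézout, 3×(6) + 17×(-1) = 1.
One solution: (3, 51).
General: x = 3 + 17t, y = 51 - 3t.
x ≥ 0 ⇒ t ≥ 0; y ≥ 0 ⇒ t ≤ 17. So t ∈ [0, 17]: 18 solutions.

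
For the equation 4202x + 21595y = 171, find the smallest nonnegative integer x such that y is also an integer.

663

gcd(21595, 4202):
  21595 = 5·4202 + 585
  4202 = 7·585 + 107
  585 = 5·107 + 50
  107 = 2·50 + 7
  50 = 7·7 + 1
  7 = 7·1
so gcd(21595, 4202) = 1.
1 divides 171, so solutions exist.
Back-substitute for Bézout coefficients:
  1 = 50 - 7·7
  ... = 4202·(-3027) + 21595·(589)
Scale by 171/1 = 171: (x₀, y₀) = (-517617, 100719).
General solution: x = -517617 + 21595t, y = 100719 - 4202t for integer t.
x ≥ 0: smallest is -517617 mod 21595 = 663 (at t = 24), with y = -129.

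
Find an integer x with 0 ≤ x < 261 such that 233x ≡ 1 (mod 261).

gcd(261, 233) = 1.
By Bézout, 233×(-28) + 261×(25) = 1.
So 233×-28 ≡ 1 (mod 261), and -28 mod 261 = 233.

233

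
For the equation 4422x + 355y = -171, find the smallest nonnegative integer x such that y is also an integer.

gcd(4422, 355):
  4422 = 12*355 + 162
  355 = 2*162 + 31
  162 = 5*31 + 7
  31 = 4*7 + 3
  7 = 2*3 + 1
  3 = 3*1
so gcd(4422, 355) = 1.
1 divides -171, so solutions exist.
Back-substitute for Bézout coefficients:
  1 = 7 - 2*3
  ... = 4422*(103) + 355*(-1283)
Scale by -171/1 = -171: (x₀, y₀) = (-17613, 219393).
General solution: x = -17613 + 355t, y = 219393 - 4422t for integer t.
x ≥ 0: smallest is -17613 mod 355 = 137 (at t = 50), with y = -1707.

137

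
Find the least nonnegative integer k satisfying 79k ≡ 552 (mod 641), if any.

gcd(641, 79) = 1.
1 divides 552, so solutions exist.
By Bézout, 79*(284) + 641*(-35) = 1.
So 79*(284) ≡ 1 (mod 641); multiply by 552: k ≡ 156768 (mod 641).
Smallest nonnegative: k = 156768 mod 641 = 364.

364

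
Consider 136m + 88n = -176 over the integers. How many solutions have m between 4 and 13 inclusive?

gcd(136, 88):
  136 = 1*88 + 48
  88 = 1*48 + 40
  48 = 1*40 + 8
  40 = 5*8
so gcd(136, 88) = 8.
Back-substitute for Bézout coefficients:
  8 = 48 - 1*40
  ... = 136*(2) + 88*(-3)
Scale by -22: particular solution (-44, 66); reduce m mod 11: (0, -2).
General solution: m = 0 + 11t, n = -2 - 17t for integer t.
4 ≤ 0 + 11t ≤ 13 gives t ∈ [1, 1], which is 1 value.

1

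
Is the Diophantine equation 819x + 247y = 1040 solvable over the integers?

gcd(819, 247) = 13  (819 = 3×247 + 78, 247 = 3×78 + 13, 78 = 6×13).
13 divides 1040, so integer solutions exist.

yes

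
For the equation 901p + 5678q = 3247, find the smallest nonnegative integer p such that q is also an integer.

gcd(5678, 901):
  5678 = 6×901 + 272
  901 = 3×272 + 85
  272 = 3×85 + 17
  85 = 5×17
so gcd(5678, 901) = 17.
17 divides 3247, so solutions exist.
Back-substitute for Bézout coefficients:
  17 = 272 - 3×85
  ... = 901×(-63) + 5678×(10)
Scale by 3247/17 = 191: (p₀, q₀) = (-12033, 1910).
General solution: p = -12033 + 334t, q = 1910 - 53t for integer t.
p ≥ 0: smallest is -12033 mod 334 = 325 (at t = 37), with q = -51.

325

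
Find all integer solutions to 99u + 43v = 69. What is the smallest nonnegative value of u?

2

gcd(99, 43):
  99 = 2×43 + 13
  43 = 3×13 + 4
  13 = 3×4 + 1
  4 = 4×1
so gcd(99, 43) = 1.
1 divides 69, so solutions exist.
Back-substitute for Bézout coefficients:
  1 = 13 - 3×4
  ... = 99×(10) + 43×(-23)
Scale by 69/1 = 69: (u₀, v₀) = (690, -1587).
General solution: u = 690 + 43t, v = -1587 - 99t for integer t.
u ≥ 0: smallest is 690 mod 43 = 2 (at t = -16), with v = -3.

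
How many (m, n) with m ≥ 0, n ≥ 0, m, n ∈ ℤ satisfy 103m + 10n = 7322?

gcd(103, 10) = 1  (103 = 10*10 + 3, 10 = 3*3 + 1, 3 = 3*1).
Back-substituting, 103*(-3) + 10*(31) = 1.
Scale by 7322: one solution is (-21966, 226982). Reduce m mod 10: (4, 691).
General: m = 4 + 10t, n = 691 - 103t.
m ≥ 0 ⇒ t ≥ 0; n ≥ 0 ⇒ t ≤ 6. So t ∈ [0, 6]: 7 solutions.

7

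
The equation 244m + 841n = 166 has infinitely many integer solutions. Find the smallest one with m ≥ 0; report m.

821

gcd(841, 244):
  841 = 3·244 + 109
  244 = 2·109 + 26
  109 = 4·26 + 5
  26 = 5·5 + 1
  5 = 5·1
so gcd(841, 244) = 1.
1 divides 166, so solutions exist.
Back-substitute for Bézout coefficients:
  1 = 26 - 5·5
  ... = 244·(162) + 841·(-47)
Scale by 166/1 = 166: (m₀, n₀) = (26892, -7802).
General solution: m = 26892 + 841t, n = -7802 - 244t for integer t.
m ≥ 0: smallest is 26892 mod 841 = 821 (at t = -31), with n = -238.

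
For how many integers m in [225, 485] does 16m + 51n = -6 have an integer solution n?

5

gcd(51, 16) = 1  (51 = 3·16 + 3, 16 = 5·3 + 1, 3 = 3·1).
Back-substituting, 16·(16) + 51·(-5) = 1.
Scale by -6: particular solution (-96, 30); reduce m mod 51: (6, -2).
General solution: m = 6 + 51t, n = -2 - 16t for integer t.
225 ≤ 6 + 51t ≤ 485 gives t ∈ [5, 9], which is 5 values.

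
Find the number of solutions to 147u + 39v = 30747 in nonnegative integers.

gcd(147, 39):
  147 = 3·39 + 30
  39 = 1·30 + 9
  30 = 3·9 + 3
  9 = 3·3
so gcd(147, 39) = 3.
Back-substitute for Bézout coefficients:
  3 = 30 - 3·9
  ... = 147·(4) + 39·(-15)
Scale by 10249: one solution is (40996, -153735). Reduce u mod 13: (7, 762).
General: u = 7 + 13t, v = 762 - 49t.
u ≥ 0 ⇒ t ≥ 0; v ≥ 0 ⇒ t ≤ 15. So t ∈ [0, 15]: 16 solutions.

16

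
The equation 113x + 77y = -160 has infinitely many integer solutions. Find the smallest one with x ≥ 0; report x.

64

gcd(113, 77):
  113 = 1*77 + 36
  77 = 2*36 + 5
  36 = 7*5 + 1
  5 = 5*1
so gcd(113, 77) = 1.
1 divides -160, so solutions exist.
Back-substitute for Bézout coefficients:
  1 = 36 - 7*5
  ... = 113*(15) + 77*(-22)
Scale by -160/1 = -160: (x₀, y₀) = (-2400, 3520).
General solution: x = -2400 + 77t, y = 3520 - 113t for integer t.
x ≥ 0: smallest is -2400 mod 77 = 64 (at t = 32), with y = -96.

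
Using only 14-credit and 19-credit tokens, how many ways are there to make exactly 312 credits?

Need nonnegative integers with 14j + 19k = 312.
gcd(14, 19) = 1, and 14·(-4) + 19·(3) = 1.
So (j₀, k₀) = (-1248, 936); general j = -1248 + 19t, k = 936 - 14t.
j ≥ 0 ⇒ t ≥ 66; k ≥ 0 ⇒ t ≤ 66. That's 1 value of t.

1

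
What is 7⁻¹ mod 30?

13

gcd(30, 7) = 1.
By Bézout, 7*(13) + 30*(-3) = 1.
So 7*13 ≡ 1 (mod 30), and 13 mod 30 = 13.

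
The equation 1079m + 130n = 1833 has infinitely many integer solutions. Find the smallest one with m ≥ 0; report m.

7

gcd(1079, 130):
  1079 = 8×130 + 39
  130 = 3×39 + 13
  39 = 3×13
so gcd(1079, 130) = 13.
13 divides 1833, so solutions exist.
Back-substitute for Bézout coefficients:
  13 = 130 - 3×39
  ... = 1079×(-3) + 130×(25)
Scale by 1833/13 = 141: (m₀, n₀) = (-423, 3525).
General solution: m = -423 + 10t, n = 3525 - 83t for integer t.
m ≥ 0: smallest is -423 mod 10 = 7 (at t = 43), with n = -44.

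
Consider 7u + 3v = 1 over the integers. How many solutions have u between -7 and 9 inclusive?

gcd(7, 3) = 1.
By Bézout, 7·(1) + 3·(-2) = 1.
Particular solution: (1, -2).
General solution: u = 1 + 3t, v = -2 - 7t for integer t.
-7 ≤ 1 + 3t ≤ 9 gives t ∈ [-2, 2], which is 5 values.

5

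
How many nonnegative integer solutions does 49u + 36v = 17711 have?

10

gcd(49, 36):
  49 = 1·36 + 13
  36 = 2·13 + 10
  13 = 1·10 + 3
  10 = 3·3 + 1
  3 = 3·1
so gcd(49, 36) = 1.
Back-substitute for Bézout coefficients:
  1 = 10 - 3·3
  ... = 49·(-11) + 36·(15)
Scale by 17711: one solution is (-194821, 265665). Reduce u mod 36: (11, 477).
General: u = 11 + 36t, v = 477 - 49t.
u ≥ 0 ⇒ t ≥ 0; v ≥ 0 ⇒ t ≤ 9. So t ∈ [0, 9]: 10 solutions.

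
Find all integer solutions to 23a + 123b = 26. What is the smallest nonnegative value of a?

76

gcd(123, 23) = 1  (123 = 5·23 + 8, 23 = 2·8 + 7, 8 = 1·7 + 1, 7 = 7·1).
1 divides 26, so solutions exist.
Back-substituting, 23·(-16) + 123·(3) = 1.
Scale by 26/1 = 26: (a₀, b₀) = (-416, 78).
General solution: a = -416 + 123t, b = 78 - 23t for integer t.
a ≥ 0: smallest is -416 mod 123 = 76 (at t = 4), with b = -14.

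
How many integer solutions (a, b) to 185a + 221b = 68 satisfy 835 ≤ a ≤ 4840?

18

gcd(221, 185):
  221 = 1*185 + 36
  185 = 5*36 + 5
  36 = 7*5 + 1
  5 = 5*1
so gcd(221, 185) = 1.
Back-substitute for Bézout coefficients:
  1 = 36 - 7*5
  ... = 185*(-43) + 221*(36)
Scale by 68: particular solution (-2924, 2448); reduce a mod 221: (170, -142).
General solution: a = 170 + 221t, b = -142 - 185t for integer t.
835 ≤ 170 + 221t ≤ 4840 gives t ∈ [4, 21], which is 18 values.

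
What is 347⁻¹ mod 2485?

gcd(2485, 347) = 1  (2485 = 7*347 + 56, 347 = 6*56 + 11, 56 = 5*11 + 1, 11 = 11*1).
Back-substituting, 347*(-222) + 2485*(31) = 1.
So 347*-222 ≡ 1 (mod 2485), and -222 mod 2485 = 2263.

2263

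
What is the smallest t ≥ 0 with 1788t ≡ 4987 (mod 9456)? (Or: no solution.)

no solution

gcd(9456, 1788) = 12.
12 does not divide 4987, so the congruence has no solution.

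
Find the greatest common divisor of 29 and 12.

1

gcd(29, 12):
  29 = 2×12 + 5
  12 = 2×5 + 2
  5 = 2×2 + 1
  2 = 2×1
so gcd(29, 12) = 1.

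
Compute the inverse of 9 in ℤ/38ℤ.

gcd(38, 9) = 1.
By Bézout, 9*(17) + 38*(-4) = 1.
So 9*17 ≡ 1 (mod 38), and 17 mod 38 = 17.

17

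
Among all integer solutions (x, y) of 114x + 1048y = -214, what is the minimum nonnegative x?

gcd(1048, 114) = 2.
2 divides -214, so solutions exist.
By Bézout, 114·(-239) + 1048·(26) = 2.
Scale by -214/2 = -107: (x₀, y₀) = (25573, -2782).
General solution: x = 25573 + 524t, y = -2782 - 57t for integer t.
x ≥ 0: smallest is 25573 mod 524 = 421 (at t = -48), with y = -46.

421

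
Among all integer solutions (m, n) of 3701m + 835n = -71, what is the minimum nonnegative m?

gcd(3701, 835):
  3701 = 4×835 + 361
  835 = 2×361 + 113
  361 = 3×113 + 22
  113 = 5×22 + 3
  22 = 7×3 + 1
  3 = 3×1
so gcd(3701, 835) = 1.
1 divides -71, so solutions exist.
Back-substitute for Bézout coefficients:
  1 = 22 - 7×3
  ... = 3701×(266) + 835×(-1179)
Scale by -71/1 = -71: (m₀, n₀) = (-18886, 83709).
General solution: m = -18886 + 835t, n = 83709 - 3701t for integer t.
m ≥ 0: smallest is -18886 mod 835 = 319 (at t = 23), with n = -1414.

319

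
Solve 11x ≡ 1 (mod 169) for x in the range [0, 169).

123

gcd(169, 11) = 1  (169 = 15×11 + 4, 11 = 2×4 + 3, 4 = 1×3 + 1, 3 = 3×1).
Back-substituting, 11×(-46) + 169×(3) = 1.
So 11×-46 ≡ 1 (mod 169), and -46 mod 169 = 123.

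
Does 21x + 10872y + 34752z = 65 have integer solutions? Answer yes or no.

no

gcd(10872, 21) = 3  (10872 = 517×21 + 15, 21 = 1×15 + 6, 15 = 2×6 + 3, 6 = 2×3).
gcd(3, 34752) = 3.
3 does not divide 65 (remainder 2), so no integer solutions.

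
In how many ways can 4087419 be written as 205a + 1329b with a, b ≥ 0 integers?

15

gcd(1329, 205):
  1329 = 6·205 + 99
  205 = 2·99 + 7
  99 = 14·7 + 1
  7 = 7·1
so gcd(1329, 205) = 1.
Back-substitute for Bézout coefficients:
  1 = 99 - 14·7
  ... = 205·(-188) + 1329·(29)
Scale by 4087419: one solution is (-768434772, 118535151). Reduce a mod 1329: (1002, 2921).
General: a = 1002 + 1329t, b = 2921 - 205t.
a ≥ 0 ⇒ t ≥ 0; b ≥ 0 ⇒ t ≤ 14. So t ∈ [0, 14]: 15 solutions.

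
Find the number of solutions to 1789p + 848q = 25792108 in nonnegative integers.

17

gcd(1789, 848) = 1.
By Bézout, 1789·(-155) + 848·(327) = 1.
One solution: (540, 29276).
General: p = 540 + 848t, q = 29276 - 1789t.
p ≥ 0 ⇒ t ≥ 0; q ≥ 0 ⇒ t ≤ 16. So t ∈ [0, 16]: 17 solutions.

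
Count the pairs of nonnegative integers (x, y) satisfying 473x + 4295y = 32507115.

16

gcd(4295, 473) = 1.
By Bézout, 473·(1017) + 4295·(-112) = 1.
One solution: (4255, 7100).
General: x = 4255 + 4295t, y = 7100 - 473t.
x ≥ 0 ⇒ t ≥ 0; y ≥ 0 ⇒ t ≤ 15. So t ∈ [0, 15]: 16 solutions.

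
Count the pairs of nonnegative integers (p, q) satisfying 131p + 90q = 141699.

12

gcd(131, 90) = 1.
By Bézout, 131×(11) + 90×(-16) = 1.
One solution: (69, 1474).
General: p = 69 + 90t, q = 1474 - 131t.
p ≥ 0 ⇒ t ≥ 0; q ≥ 0 ⇒ t ≤ 11. So t ∈ [0, 11]: 12 solutions.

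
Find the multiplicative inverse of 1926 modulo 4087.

800

gcd(4087, 1926) = 1  (4087 = 2·1926 + 235, 1926 = 8·235 + 46, 235 = 5·46 + 5, 46 = 9·5 + 1, 5 = 5·1).
Back-substituting, 1926·(800) + 4087·(-377) = 1.
So 1926·800 ≡ 1 (mod 4087), and 800 mod 4087 = 800.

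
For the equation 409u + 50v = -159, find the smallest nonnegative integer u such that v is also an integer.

49

gcd(409, 50) = 1  (409 = 8*50 + 9, 50 = 5*9 + 5, 9 = 1*5 + 4, 5 = 1*4 + 1, 4 = 4*1).
1 divides -159, so solutions exist.
Back-substituting, 409*(-11) + 50*(90) = 1.
Scale by -159/1 = -159: (u₀, v₀) = (1749, -14310).
General solution: u = 1749 + 50t, v = -14310 - 409t for integer t.
u ≥ 0: smallest is 1749 mod 50 = 49 (at t = -34), with v = -404.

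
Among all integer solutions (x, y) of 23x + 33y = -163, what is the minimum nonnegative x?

13

gcd(33, 23):
  33 = 1·23 + 10
  23 = 2·10 + 3
  10 = 3·3 + 1
  3 = 3·1
so gcd(33, 23) = 1.
1 divides -163, so solutions exist.
Back-substitute for Bézout coefficients:
  1 = 10 - 3·3
  ... = 23·(-10) + 33·(7)
Scale by -163/1 = -163: (x₀, y₀) = (1630, -1141).
General solution: x = 1630 + 33t, y = -1141 - 23t for integer t.
x ≥ 0: smallest is 1630 mod 33 = 13 (at t = -49), with y = -14.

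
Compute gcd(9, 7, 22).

gcd(9, 7) = 1  (9 = 1×7 + 2, 7 = 3×2 + 1, 2 = 2×1).
gcd(1, 22) = 1.

1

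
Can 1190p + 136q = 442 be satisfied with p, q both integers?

gcd(1190, 136) = 34  (1190 = 8*136 + 102, 136 = 1*102 + 34, 102 = 3*34).
34 divides 442, so integer solutions exist.

yes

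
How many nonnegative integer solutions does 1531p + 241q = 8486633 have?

gcd(1531, 241) = 1.
By Bézout, 1531*(-17) + 241*(108) = 1.
One solution: (202, 33931).
General: p = 202 + 241t, q = 33931 - 1531t.
p ≥ 0 ⇒ t ≥ 0; q ≥ 0 ⇒ t ≤ 22. So t ∈ [0, 22]: 23 solutions.

23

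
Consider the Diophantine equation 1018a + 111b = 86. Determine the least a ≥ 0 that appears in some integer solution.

98

gcd(1018, 111) = 1  (1018 = 9*111 + 19, 111 = 5*19 + 16, 19 = 1*16 + 3, 16 = 5*3 + 1, 3 = 3*1).
1 divides 86, so solutions exist.
Back-substituting, 1018*(-35) + 111*(321) = 1.
Scale by 86/1 = 86: (a₀, b₀) = (-3010, 27606).
General solution: a = -3010 + 111t, b = 27606 - 1018t for integer t.
a ≥ 0: smallest is -3010 mod 111 = 98 (at t = 28), with b = -898.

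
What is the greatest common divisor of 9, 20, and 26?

1

gcd(20, 9) = 1  (20 = 2*9 + 2, 9 = 4*2 + 1, 2 = 2*1).
gcd(1, 26) = 1.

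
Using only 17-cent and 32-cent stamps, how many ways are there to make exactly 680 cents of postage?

2

Need nonnegative integers with 17j + 32k = 680.
gcd(17, 32) = 1, and 17·(-15) + 32·(8) = 1.
So (j₀, k₀) = (-10200, 5440); general j = -10200 + 32t, k = 5440 - 17t.
j ≥ 0 ⇒ t ≥ 319; k ≥ 0 ⇒ t ≤ 320. That's 2 values of t.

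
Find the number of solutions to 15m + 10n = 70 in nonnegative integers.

3

gcd(15, 10):
  15 = 1×10 + 5
  10 = 2×5
so gcd(15, 10) = 5.
Back-substitute for Bézout coefficients:
  5 = 15 - 1×10
  ... = 15×(1) + 10×(-1)
Scale by 14: one solution is (14, -14). Reduce m mod 2: (0, 7).
General: m = 0 + 2t, n = 7 - 3t.
m ≥ 0 ⇒ t ≥ 0; n ≥ 0 ⇒ t ≤ 2. So t ∈ [0, 2]: 3 solutions.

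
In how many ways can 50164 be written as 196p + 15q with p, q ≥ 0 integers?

gcd(196, 15) = 1.
By Bézout, 196·(1) + 15·(-13) = 1.
One solution: (4, 3292).
General: p = 4 + 15t, q = 3292 - 196t.
p ≥ 0 ⇒ t ≥ 0; q ≥ 0 ⇒ t ≤ 16. So t ∈ [0, 16]: 17 solutions.

17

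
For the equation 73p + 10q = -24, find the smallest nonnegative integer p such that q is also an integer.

gcd(73, 10) = 1.
1 divides -24, so solutions exist.
By Bézout, 73×(-3) + 10×(22) = 1.
Scale by -24/1 = -24: (p₀, q₀) = (72, -528).
General solution: p = 72 + 10t, q = -528 - 73t for integer t.
p ≥ 0: smallest is 72 mod 10 = 2 (at t = -7), with q = -17.

2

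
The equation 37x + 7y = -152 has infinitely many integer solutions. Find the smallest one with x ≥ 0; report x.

gcd(37, 7):
  37 = 5·7 + 2
  7 = 3·2 + 1
  2 = 2·1
so gcd(37, 7) = 1.
1 divides -152, so solutions exist.
Back-substitute for Bézout coefficients:
  1 = 7 - 3·2
  ... = 37·(-3) + 7·(16)
Scale by -152/1 = -152: (x₀, y₀) = (456, -2432).
General solution: x = 456 + 7t, y = -2432 - 37t for integer t.
x ≥ 0: smallest is 456 mod 7 = 1 (at t = -65), with y = -27.

1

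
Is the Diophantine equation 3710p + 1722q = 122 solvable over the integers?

gcd(3710, 1722) = 14  (3710 = 2·1722 + 266, 1722 = 6·266 + 126, 266 = 2·126 + 14, 126 = 9·14).
14 does not divide 122 (remainder 10), so no integer solutions.

no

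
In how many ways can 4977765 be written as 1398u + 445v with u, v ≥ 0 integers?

gcd(1398, 445) = 1  (1398 = 3*445 + 63, 445 = 7*63 + 4, 63 = 15*4 + 3, 4 = 1*3 + 1, 3 = 3*1).
Back-substituting, 1398*(-113) + 445*(355) = 1.
Scale by 4977765: one solution is (-562487445, 1767106575). Reduce u mod 445: (120, 10809).
General: u = 120 + 445t, v = 10809 - 1398t.
u ≥ 0 ⇒ t ≥ 0; v ≥ 0 ⇒ t ≤ 7. So t ∈ [0, 7]: 8 solutions.

8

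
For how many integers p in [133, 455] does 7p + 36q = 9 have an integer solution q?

9

gcd(36, 7) = 1.
By Bézout, 7×(-5) + 36×(1) = 1.
Particular solution: (27, -5).
General solution: p = 27 + 36t, q = -5 - 7t for integer t.
133 ≤ 27 + 36t ≤ 455 gives t ∈ [3, 11], which is 9 values.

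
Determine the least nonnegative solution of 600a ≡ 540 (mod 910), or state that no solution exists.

gcd(910, 600) = 10  (910 = 1*600 + 310, 600 = 1*310 + 290, 310 = 1*290 + 20, 290 = 14*20 + 10, 20 = 2*10).
10 divides 540, so solutions exist.
Back-substituting, 600*(44) + 910*(-29) = 10.
So 600*(44) ≡ 10 (mod 910); multiply by 54: a ≡ 2376 (mod 91).
Smallest nonnegative: a = 2376 mod 91 = 10.

10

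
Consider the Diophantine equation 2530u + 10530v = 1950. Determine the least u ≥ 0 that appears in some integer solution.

546

gcd(10530, 2530):
  10530 = 4*2530 + 410
  2530 = 6*410 + 70
  410 = 5*70 + 60
  70 = 1*60 + 10
  60 = 6*10
so gcd(10530, 2530) = 10.
10 divides 1950, so solutions exist.
Back-substitute for Bézout coefficients:
  10 = 70 - 1*60
  ... = 2530*(154) + 10530*(-37)
Scale by 1950/10 = 195: (u₀, v₀) = (30030, -7215).
General solution: u = 30030 + 1053t, v = -7215 - 253t for integer t.
u ≥ 0: smallest is 30030 mod 1053 = 546 (at t = -28), with v = -131.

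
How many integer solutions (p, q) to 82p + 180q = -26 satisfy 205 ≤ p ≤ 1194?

gcd(180, 82) = 2.
By Bézout, 82*(11) + 180*(-5) = 2.
Particular solution: (37, -17).
General solution: p = 37 + 90t, q = -17 - 41t for integer t.
205 ≤ 37 + 90t ≤ 1194 gives t ∈ [2, 12], which is 11 values.

11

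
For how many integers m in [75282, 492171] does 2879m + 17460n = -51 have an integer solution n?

gcd(17460, 2879):
  17460 = 6*2879 + 186
  2879 = 15*186 + 89
  186 = 2*89 + 8
  89 = 11*8 + 1
  8 = 8*1
so gcd(17460, 2879) = 1.
Back-substitute for Bézout coefficients:
  1 = 89 - 11*8
  ... = 2879*(2159) + 17460*(-356)
Scale by -51: particular solution (-110109, 18156); reduce m mod 17460: (12111, -1997).
General solution: m = 12111 + 17460t, n = -1997 - 2879t for integer t.
75282 ≤ 12111 + 17460t ≤ 492171 gives t ∈ [4, 27], which is 24 values.

24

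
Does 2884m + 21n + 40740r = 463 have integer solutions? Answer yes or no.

gcd(2884, 21):
  2884 = 137·21 + 7
  21 = 3·7
so gcd(2884, 21) = 7.
gcd(7, 40740) = 7.
7 does not divide 463 (remainder 1), so no integer solutions.

no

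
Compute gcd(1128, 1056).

24

gcd(1128, 1056):
  1128 = 1×1056 + 72
  1056 = 14×72 + 48
  72 = 1×48 + 24
  48 = 2×24
so gcd(1128, 1056) = 24.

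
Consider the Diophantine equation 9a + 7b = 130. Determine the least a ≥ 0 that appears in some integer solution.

2

gcd(9, 7):
  9 = 1×7 + 2
  7 = 3×2 + 1
  2 = 2×1
so gcd(9, 7) = 1.
1 divides 130, so solutions exist.
Back-substitute for Bézout coefficients:
  1 = 7 - 3×2
  ... = 9×(-3) + 7×(4)
Scale by 130/1 = 130: (a₀, b₀) = (-390, 520).
General solution: a = -390 + 7t, b = 520 - 9t for integer t.
a ≥ 0: smallest is -390 mod 7 = 2 (at t = 56), with b = 16.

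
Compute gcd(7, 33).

gcd(33, 7):
  33 = 4*7 + 5
  7 = 1*5 + 2
  5 = 2*2 + 1
  2 = 2*1
so gcd(33, 7) = 1.

1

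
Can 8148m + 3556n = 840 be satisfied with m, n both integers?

gcd(8148, 3556) = 28.
28 divides 840, so integer solutions exist.

yes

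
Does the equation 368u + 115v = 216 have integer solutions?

gcd(368, 115):
  368 = 3·115 + 23
  115 = 5·23
so gcd(368, 115) = 23.
23 does not divide 216 (remainder 9), so no integer solutions.

no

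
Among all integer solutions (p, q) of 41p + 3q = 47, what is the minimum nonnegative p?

gcd(41, 3) = 1  (41 = 13·3 + 2, 3 = 1·2 + 1, 2 = 2·1).
1 divides 47, so solutions exist.
Back-substituting, 41·(-1) + 3·(14) = 1.
Scale by 47/1 = 47: (p₀, q₀) = (-47, 658).
General solution: p = -47 + 3t, q = 658 - 41t for integer t.
p ≥ 0: smallest is -47 mod 3 = 1 (at t = 16), with q = 2.

1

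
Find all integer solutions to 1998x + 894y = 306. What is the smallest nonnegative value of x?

gcd(1998, 894) = 6  (1998 = 2*894 + 210, 894 = 4*210 + 54, 210 = 3*54 + 48, 54 = 1*48 + 6, 48 = 8*6).
6 divides 306, so solutions exist.
Back-substituting, 1998*(-17) + 894*(38) = 6.
Scale by 306/6 = 51: (x₀, y₀) = (-867, 1938).
General solution: x = -867 + 149t, y = 1938 - 333t for integer t.
x ≥ 0: smallest is -867 mod 149 = 27 (at t = 6), with y = -60.

27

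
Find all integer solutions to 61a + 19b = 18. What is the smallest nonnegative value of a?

14

gcd(61, 19):
  61 = 3*19 + 4
  19 = 4*4 + 3
  4 = 1*3 + 1
  3 = 3*1
so gcd(61, 19) = 1.
1 divides 18, so solutions exist.
Back-substitute for Bézout coefficients:
  1 = 4 - 1*3
  ... = 61*(5) + 19*(-16)
Scale by 18/1 = 18: (a₀, b₀) = (90, -288).
General solution: a = 90 + 19t, b = -288 - 61t for integer t.
a ≥ 0: smallest is 90 mod 19 = 14 (at t = -4), with b = -44.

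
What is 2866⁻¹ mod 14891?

1221

gcd(14891, 2866) = 1  (14891 = 5×2866 + 561, 2866 = 5×561 + 61, 561 = 9×61 + 12, 61 = 5×12 + 1, 12 = 12×1).
Back-substituting, 2866×(1221) + 14891×(-235) = 1.
So 2866×1221 ≡ 1 (mod 14891), and 1221 mod 14891 = 1221.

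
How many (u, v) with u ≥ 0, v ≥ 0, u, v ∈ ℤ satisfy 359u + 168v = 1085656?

gcd(359, 168) = 1  (359 = 2*168 + 23, 168 = 7*23 + 7, 23 = 3*7 + 2, 7 = 3*2 + 1, 2 = 2*1).
Back-substituting, 359*(-73) + 168*(156) = 1.
Scale by 1085656: one solution is (-79252888, 169362336). Reduce u mod 168: (104, 6240).
General: u = 104 + 168t, v = 6240 - 359t.
u ≥ 0 ⇒ t ≥ 0; v ≥ 0 ⇒ t ≤ 17. So t ∈ [0, 17]: 18 solutions.

18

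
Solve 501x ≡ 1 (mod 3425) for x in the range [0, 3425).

376

gcd(3425, 501) = 1.
By Bézout, 501×(376) + 3425×(-55) = 1.
So 501×376 ≡ 1 (mod 3425), and 376 mod 3425 = 376.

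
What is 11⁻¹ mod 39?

gcd(39, 11) = 1  (39 = 3·11 + 6, 11 = 1·6 + 5, 6 = 1·5 + 1, 5 = 5·1).
Back-substituting, 11·(-7) + 39·(2) = 1.
So 11·-7 ≡ 1 (mod 39), and -7 mod 39 = 32.

32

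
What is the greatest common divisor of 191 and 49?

1

gcd(191, 49) = 1  (191 = 3×49 + 44, 49 = 1×44 + 5, 44 = 8×5 + 4, 5 = 1×4 + 1, 4 = 4×1).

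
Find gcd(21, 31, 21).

1

gcd(31, 21) = 1.
gcd(1, 21) = 1.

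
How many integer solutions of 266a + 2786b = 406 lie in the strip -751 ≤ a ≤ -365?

gcd(2786, 266) = 14.
By Bézout, 266×(21) + 2786×(-2) = 14.
Particular solution: (12, -1).
General solution: a = 12 + 199t, b = -1 - 19t for integer t.
-751 ≤ 12 + 199t ≤ -365 gives t ∈ [-3, -2], which is 2 values.

2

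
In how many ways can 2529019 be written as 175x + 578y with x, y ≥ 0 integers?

gcd(578, 175):
  578 = 3×175 + 53
  175 = 3×53 + 16
  53 = 3×16 + 5
  16 = 3×5 + 1
  5 = 5×1
so gcd(578, 175) = 1.
Back-substitute for Bézout coefficients:
  1 = 16 - 3×5
  ... = 175×(109) + 578×(-33)
Scale by 2529019: one solution is (275663071, -83457627). Reduce x mod 578: (421, 4248).
General: x = 421 + 578t, y = 4248 - 175t.
x ≥ 0 ⇒ t ≥ 0; y ≥ 0 ⇒ t ≤ 24. So t ∈ [0, 24]: 25 solutions.

25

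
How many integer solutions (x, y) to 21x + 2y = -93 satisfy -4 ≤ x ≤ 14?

9

gcd(21, 2) = 1.
By Bézout, 21·(1) + 2·(-10) = 1.
Particular solution: (1, -57).
General solution: x = 1 + 2t, y = -57 - 21t for integer t.
-4 ≤ 1 + 2t ≤ 14 gives t ∈ [-2, 6], which is 9 values.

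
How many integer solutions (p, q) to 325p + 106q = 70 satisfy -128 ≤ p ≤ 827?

gcd(325, 106) = 1  (325 = 3×106 + 7, 106 = 15×7 + 1, 7 = 7×1).
Back-substituting, 325×(-15) + 106×(46) = 1.
Scale by 70: particular solution (-1050, 3220); reduce p mod 106: (10, -30).
General solution: p = 10 + 106t, q = -30 - 325t for integer t.
-128 ≤ 10 + 106t ≤ 827 gives t ∈ [-1, 7], which is 9 values.

9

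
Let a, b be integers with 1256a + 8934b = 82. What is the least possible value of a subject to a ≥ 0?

gcd(8934, 1256) = 2  (8934 = 7·1256 + 142, 1256 = 8·142 + 120, 142 = 1·120 + 22, 120 = 5·22 + 10, 22 = 2·10 + 2, 10 = 5·2).
2 divides 82, so solutions exist.
Back-substituting, 1256·(-818) + 8934·(115) = 2.
Scale by 82/2 = 41: (a₀, b₀) = (-33538, 4715).
General solution: a = -33538 + 4467t, b = 4715 - 628t for integer t.
a ≥ 0: smallest is -33538 mod 4467 = 2198 (at t = 8), with b = -309.

2198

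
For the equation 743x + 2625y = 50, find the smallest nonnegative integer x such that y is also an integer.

1975

gcd(2625, 743):
  2625 = 3·743 + 396
  743 = 1·396 + 347
  396 = 1·347 + 49
  347 = 7·49 + 4
  49 = 12·4 + 1
  4 = 4·1
so gcd(2625, 743) = 1.
1 divides 50, so solutions exist.
Back-substitute for Bézout coefficients:
  1 = 49 - 12·4
  ... = 743·(-643) + 2625·(182)
Scale by 50/1 = 50: (x₀, y₀) = (-32150, 9100).
General solution: x = -32150 + 2625t, y = 9100 - 743t for integer t.
x ≥ 0: smallest is -32150 mod 2625 = 1975 (at t = 13), with y = -559.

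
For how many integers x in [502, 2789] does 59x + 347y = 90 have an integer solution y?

7

gcd(347, 59) = 1  (347 = 5*59 + 52, 59 = 1*52 + 7, 52 = 7*7 + 3, 7 = 2*3 + 1, 3 = 3*1).
Back-substituting, 59*(100) + 347*(-17) = 1.
Scale by 90: particular solution (9000, -1530); reduce x mod 347: (325, -55).
General solution: x = 325 + 347t, y = -55 - 59t for integer t.
502 ≤ 325 + 347t ≤ 2789 gives t ∈ [1, 7], which is 7 values.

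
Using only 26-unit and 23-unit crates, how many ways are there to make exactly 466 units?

Need nonnegative integers with 26j + 23k = 466.
gcd(26, 23) = 1, and 26·(8) + 23·(-9) = 1.
So (j₀, k₀) = (3728, -4194); general j = 3728 + 23t, k = -4194 - 26t.
j ≥ 0 ⇒ t ≥ -162; k ≥ 0 ⇒ t ≤ -162. That's 1 value of t.

1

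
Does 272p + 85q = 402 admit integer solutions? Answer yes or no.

gcd(272, 85):
  272 = 3·85 + 17
  85 = 5·17
so gcd(272, 85) = 17.
17 does not divide 402 (remainder 11), so no integer solutions.

no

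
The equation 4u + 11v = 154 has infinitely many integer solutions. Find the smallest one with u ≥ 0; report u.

0

gcd(11, 4) = 1  (11 = 2*4 + 3, 4 = 1*3 + 1, 3 = 3*1).
1 divides 154, so solutions exist.
Back-substituting, 4*(3) + 11*(-1) = 1.
Scale by 154/1 = 154: (u₀, v₀) = (462, -154).
General solution: u = 462 + 11t, v = -154 - 4t for integer t.
u ≥ 0: smallest is 462 mod 11 = 0 (at t = -42), with v = 14.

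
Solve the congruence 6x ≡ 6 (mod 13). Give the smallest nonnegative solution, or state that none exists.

1

gcd(13, 6) = 1.
1 divides 6, so solutions exist.
By Bézout, 6*(-2) + 13*(1) = 1.
So 6*(-2) ≡ 1 (mod 13); multiply by 6: x ≡ -12 (mod 13).
Smallest nonnegative: x = -12 mod 13 = 1.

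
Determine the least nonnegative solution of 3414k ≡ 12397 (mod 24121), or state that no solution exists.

gcd(24121, 3414) = 1.
1 divides 12397, so solutions exist.
By Bézout, 3414×(-4543) + 24121×(643) = 1.
So 3414×(-4543) ≡ 1 (mod 24121); multiply by 12397: k ≡ -56319571 (mod 24121).
Smallest nonnegative: k = -56319571 mod 24121 = 2964.

2964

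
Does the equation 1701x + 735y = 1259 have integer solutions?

gcd(1701, 735) = 21  (1701 = 2*735 + 231, 735 = 3*231 + 42, 231 = 5*42 + 21, 42 = 2*21).
21 does not divide 1259 (remainder 20), so no integer solutions.

no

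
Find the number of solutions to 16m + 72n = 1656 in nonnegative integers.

12

gcd(72, 16) = 8  (72 = 4·16 + 8, 16 = 2·8).
Back-substituting, 16·(-4) + 72·(1) = 8.
Scale by 207: one solution is (-828, 207). Reduce m mod 9: (0, 23).
General: m = 0 + 9t, n = 23 - 2t.
m ≥ 0 ⇒ t ≥ 0; n ≥ 0 ⇒ t ≤ 11. So t ∈ [0, 11]: 12 solutions.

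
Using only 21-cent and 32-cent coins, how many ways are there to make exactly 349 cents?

Need nonnegative integers with 21j + 32k = 349.
gcd(21, 32) = 1, and 21·(-3) + 32·(2) = 1.
So (j₀, k₀) = (-1047, 698); general j = -1047 + 32t, k = 698 - 21t.
j ≥ 0 ⇒ t ≥ 33; k ≥ 0 ⇒ t ≤ 33. That's 1 value of t.

1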